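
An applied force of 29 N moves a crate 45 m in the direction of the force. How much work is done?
W = F·d = (29)(45) = 1305 J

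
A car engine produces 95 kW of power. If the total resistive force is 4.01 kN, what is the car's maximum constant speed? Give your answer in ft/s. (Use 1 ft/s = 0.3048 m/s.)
Convert to SI: F = 4010.0 N
P = Fv ⇒ v = P/F = 95000 W/4010.0 N = 23.6908 m/s = 77.73 ft/s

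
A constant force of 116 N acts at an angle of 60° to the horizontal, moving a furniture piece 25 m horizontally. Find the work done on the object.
W = F·d·cosθ = (116)(25)cos(60°) = 1450 J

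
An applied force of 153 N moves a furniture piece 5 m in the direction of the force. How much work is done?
W = F·d = (153)(5) = 765.0 J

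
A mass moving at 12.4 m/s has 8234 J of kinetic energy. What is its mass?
m = 2·KE/v² = 2·8234/(12.4)² = 107.1 kg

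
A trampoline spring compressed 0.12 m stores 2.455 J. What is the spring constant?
k = 2·PE/x² = 2·2.455/(0.12)² = 341.0 N/m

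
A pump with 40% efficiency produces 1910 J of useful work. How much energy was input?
W_in = W_out/η = 1910/0.4 = 4775 J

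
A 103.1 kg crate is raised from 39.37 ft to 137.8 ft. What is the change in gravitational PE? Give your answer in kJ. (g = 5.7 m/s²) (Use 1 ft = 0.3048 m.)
Convert to SI: m = 103.1 kg, Δh = 30.0015 m
ΔPE = mgΔh = (103.1)(5.7)(30.0015) = 17631.0 J = 17.63 kJ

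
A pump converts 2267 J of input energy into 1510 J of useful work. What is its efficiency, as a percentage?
η = W_out/W_in = 1510/2267 = 66.61%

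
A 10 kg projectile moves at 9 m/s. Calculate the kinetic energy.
KE = ½mv² = ½(10)(9)² = 405.0 J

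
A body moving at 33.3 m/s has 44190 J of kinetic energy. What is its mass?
m = 2·KE/v² = 2·44190/(33.3)² = 79.7 kg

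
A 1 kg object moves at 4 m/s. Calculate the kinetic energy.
KE = ½mv² = ½(1)(4)² = 8.0 J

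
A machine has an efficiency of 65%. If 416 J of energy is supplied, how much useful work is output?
W_out = η·W_in = 0.65·416 = 270.4 J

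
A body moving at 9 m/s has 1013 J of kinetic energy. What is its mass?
m = 2·KE/v² = 2·1013/(9)² = 25.01 kg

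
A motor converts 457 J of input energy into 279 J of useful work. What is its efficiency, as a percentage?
η = W_out/W_in = 279/457 = 61.05%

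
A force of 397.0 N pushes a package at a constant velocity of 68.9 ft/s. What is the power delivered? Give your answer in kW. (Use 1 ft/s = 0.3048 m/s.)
Convert to SI: F = 397.0 N, v = 21.0007 m/s
P = Fv = (397.0)(21.0007) = 8337.29 W = 8.337 kW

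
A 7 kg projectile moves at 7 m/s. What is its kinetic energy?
KE = ½mv² = ½(7)(7)² = 171.5 J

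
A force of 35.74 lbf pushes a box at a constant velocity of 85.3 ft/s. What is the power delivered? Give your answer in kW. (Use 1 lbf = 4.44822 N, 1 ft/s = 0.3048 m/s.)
Convert to SI: F = 158.979 N, v = 25.9994 m/s
P = Fv = (158.979)(25.9994) = 4133.37 W = 4.133 kW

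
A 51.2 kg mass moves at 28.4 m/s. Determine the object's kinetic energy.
KE = ½mv² = ½(51.2)(28.4)² = 20650 J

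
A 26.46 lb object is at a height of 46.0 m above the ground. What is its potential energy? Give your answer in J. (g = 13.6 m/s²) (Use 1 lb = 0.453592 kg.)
Convert to SI: m = 12.002 kg, h = 46.0 m
PE = mgh = (12.002)(13.6)(46.0) = 7508 J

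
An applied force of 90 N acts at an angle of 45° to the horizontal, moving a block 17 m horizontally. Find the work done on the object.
W = F·d·cosθ = (90)(17)cos(45°) = 1082 J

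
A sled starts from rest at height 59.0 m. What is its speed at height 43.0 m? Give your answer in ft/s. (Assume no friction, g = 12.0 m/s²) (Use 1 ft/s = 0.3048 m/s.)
mgh₁ = mgh₂ + ½mv² ⇒ v = √(2g(h₁−h₂)) = √(2·12.0·16.0) = 19.5959 m/s = 64.29 ft/s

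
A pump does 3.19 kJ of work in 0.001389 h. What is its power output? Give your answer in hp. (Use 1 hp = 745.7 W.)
Convert to SI: W = 3190.0 J, t = 5.0004 s
P = W/t = 3190.0/5.0004 = 637.949 W = 0.8555 hp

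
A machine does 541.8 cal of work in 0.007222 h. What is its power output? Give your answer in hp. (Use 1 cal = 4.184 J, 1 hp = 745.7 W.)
Convert to SI: W = 2266.89 J, t = 25.9992 s
P = W/t = 2266.89/25.9992 = 87.1908 W = 0.1169 hp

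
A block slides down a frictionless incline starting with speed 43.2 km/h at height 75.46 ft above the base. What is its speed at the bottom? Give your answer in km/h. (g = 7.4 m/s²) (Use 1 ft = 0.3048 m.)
Convert to SI: v₀ = 12.0 m/s, h = 23.0002 m
½mv₀² + mgh = ½mv² ⇒ v = √(v₀² + 2gh) = √(12.0² + 2·7.4·23.0002) = 22.0092 m/s = 79.23 km/h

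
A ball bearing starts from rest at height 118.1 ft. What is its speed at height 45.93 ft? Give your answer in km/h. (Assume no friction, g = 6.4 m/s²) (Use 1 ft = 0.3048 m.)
Convert to SI: h₁−h₂ = 21.9974 m
mgh₁ = mgh₂ + ½mv² ⇒ v = √(2g(h₁−h₂)) = √(2·6.4·21.9974) = 16.78 m/s = 60.41 km/h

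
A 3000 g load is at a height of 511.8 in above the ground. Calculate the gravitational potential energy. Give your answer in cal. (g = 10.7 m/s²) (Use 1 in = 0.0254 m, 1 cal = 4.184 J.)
Convert to SI: m = 3.0 kg, h = 12.9997 m
PE = mgh = (3.0)(10.7)(12.9997) = 417.291 J = 99.73 cal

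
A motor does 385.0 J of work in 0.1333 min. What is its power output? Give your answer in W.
Convert to SI: W = 385.0 J, t = 7.998 s
P = W/t = 385.0/7.998 = 48.14 W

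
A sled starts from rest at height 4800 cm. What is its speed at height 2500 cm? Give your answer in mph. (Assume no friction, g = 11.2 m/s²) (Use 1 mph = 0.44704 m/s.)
Convert to SI: h₁−h₂ = 23.0 m
mgh₁ = mgh₂ + ½mv² ⇒ v = √(2g(h₁−h₂)) = √(2·11.2·23.0) = 22.698 m/s = 50.77 mph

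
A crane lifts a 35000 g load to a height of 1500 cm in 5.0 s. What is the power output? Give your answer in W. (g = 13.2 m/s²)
Convert to SI: m = 35.0 kg, h = 15.0 m, t = 5.0 s
P = mgh/t = (35.0)(13.2)(15.0)/5.0 = 1386 W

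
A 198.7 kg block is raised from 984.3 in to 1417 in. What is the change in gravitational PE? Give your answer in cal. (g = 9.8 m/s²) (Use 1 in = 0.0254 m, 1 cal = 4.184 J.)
Convert to SI: m = 198.7 kg, Δh = 10.9906 m
ΔPE = mgΔh = (198.7)(9.8)(10.9906) = 21401.5 J = 5115 cal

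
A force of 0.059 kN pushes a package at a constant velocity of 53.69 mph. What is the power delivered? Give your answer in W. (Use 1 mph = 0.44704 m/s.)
Convert to SI: F = 59.0 N, v = 24.0016 m/s
P = Fv = (59.0)(24.0016) = 1416 W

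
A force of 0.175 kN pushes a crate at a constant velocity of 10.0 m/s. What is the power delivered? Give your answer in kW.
Convert to SI: F = 175.0 N, v = 10.0 m/s
P = Fv = (175.0)(10.0) = 1750.0 W = 1.75 kW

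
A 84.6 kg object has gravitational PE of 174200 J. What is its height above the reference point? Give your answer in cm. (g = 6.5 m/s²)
h = PE/(mg) = 174200/(84.6·6.5) = 316.785 m = 31680 cm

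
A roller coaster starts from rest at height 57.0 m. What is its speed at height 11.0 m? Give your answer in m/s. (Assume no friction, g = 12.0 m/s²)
mgh₁ = mgh₂ + ½mv² ⇒ v = √(2g(h₁−h₂)) = √(2·12.0·46.0) = 33.23 m/s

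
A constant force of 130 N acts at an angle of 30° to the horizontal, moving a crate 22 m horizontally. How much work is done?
W = F·d·cosθ = (130)(22)cos(30°) = 2477 J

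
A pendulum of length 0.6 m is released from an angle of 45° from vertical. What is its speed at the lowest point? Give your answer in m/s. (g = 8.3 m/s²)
h = L(1 − cosθ) = 0.6(1 − cos45°) = 0.175736 m
v = √(2gh) = √(2·8.3·0.175736) = 1.708 m/s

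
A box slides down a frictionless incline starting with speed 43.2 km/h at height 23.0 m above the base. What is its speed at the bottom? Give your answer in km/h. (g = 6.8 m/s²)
Convert to SI: v₀ = 12.0 m/s, h = 23.0 m
½mv₀² + mgh = ½mv² ⇒ v = √(v₀² + 2gh) = √(12.0² + 2·6.8·23.0) = 21.3729 m/s = 76.94 km/h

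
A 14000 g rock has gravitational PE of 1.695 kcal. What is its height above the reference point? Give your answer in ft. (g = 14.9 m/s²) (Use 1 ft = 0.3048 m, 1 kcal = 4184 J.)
Convert to SI: m = 14.0 kg, PE = 7091.88 J
h = PE/(mg) = 7091.88/(14.0·14.9) = 33.9975 m = 111.5 ft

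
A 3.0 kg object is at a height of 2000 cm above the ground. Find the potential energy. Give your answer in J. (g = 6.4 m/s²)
Convert to SI: m = 3.0 kg, h = 20.0 m
PE = mgh = (3.0)(6.4)(20.0) = 384.0 J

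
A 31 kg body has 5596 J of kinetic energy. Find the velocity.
v = √(2·KE/m) = √(2·5596/31) = 19.0 m/s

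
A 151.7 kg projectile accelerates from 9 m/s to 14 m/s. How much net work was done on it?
W = ΔKE = ½m(v₂² − v₁²) = ½(151.7)(14² − 9²) = 8722.75 J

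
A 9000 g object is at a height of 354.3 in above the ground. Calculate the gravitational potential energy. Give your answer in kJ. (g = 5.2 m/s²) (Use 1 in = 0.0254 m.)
Convert to SI: m = 9.0 kg, h = 8.99922 m
PE = mgh = (9.0)(5.2)(8.99922) = 421.163 J = 0.4212 kJ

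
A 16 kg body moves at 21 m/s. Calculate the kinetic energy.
KE = ½mv² = ½(16)(21)² = 3528.0 J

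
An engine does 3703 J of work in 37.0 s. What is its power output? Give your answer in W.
P = W/t = 3703.0/37.0 = 100.1 W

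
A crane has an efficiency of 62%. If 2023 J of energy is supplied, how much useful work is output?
W_out = η·W_in = 0.62·2023 = 1254.26 J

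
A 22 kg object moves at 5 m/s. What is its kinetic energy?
KE = ½mv² = ½(22)(5)² = 275.0 J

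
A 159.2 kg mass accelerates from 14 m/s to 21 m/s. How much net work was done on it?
W = ΔKE = ½m(v₂² − v₁²) = ½(159.2)(21² − 14²) = 19502.0 J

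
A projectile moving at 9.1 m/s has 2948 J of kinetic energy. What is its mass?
m = 2·KE/v² = 2·2948/(9.1)² = 71.2 kg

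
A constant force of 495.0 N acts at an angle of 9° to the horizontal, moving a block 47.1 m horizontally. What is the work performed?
W = F·d·cosθ = (495.0)(47.1)cos(9°) = 23030 J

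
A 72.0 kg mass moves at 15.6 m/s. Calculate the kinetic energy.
KE = ½mv² = ½(72.0)(15.6)² = 8761 J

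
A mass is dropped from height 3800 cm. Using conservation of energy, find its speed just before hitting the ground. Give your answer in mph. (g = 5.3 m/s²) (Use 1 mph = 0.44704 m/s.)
Convert to SI: h = 38.0 m
mgh = ½mv² ⇒ v = √(2gh) = √(2·5.3·38.0) = 20.0699 m/s = 44.9 mph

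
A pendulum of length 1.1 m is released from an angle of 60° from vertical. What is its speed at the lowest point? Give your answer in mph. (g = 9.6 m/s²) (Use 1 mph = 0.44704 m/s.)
h = L(1 − cosθ) = 1.1(1 − cos60°) = 0.55 m
v = √(2gh) = √(2·9.6·0.55) = 3.24962 m/s = 7.269 mph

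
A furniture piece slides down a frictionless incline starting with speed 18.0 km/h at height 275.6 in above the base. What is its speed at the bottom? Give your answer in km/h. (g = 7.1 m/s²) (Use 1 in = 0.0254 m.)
Convert to SI: v₀ = 5.0 m/s, h = 7.00024 m
½mv₀² + mgh = ½mv² ⇒ v = √(v₀² + 2gh) = √(5.0² + 2·7.1·7.00024) = 11.1536 m/s = 40.15 km/h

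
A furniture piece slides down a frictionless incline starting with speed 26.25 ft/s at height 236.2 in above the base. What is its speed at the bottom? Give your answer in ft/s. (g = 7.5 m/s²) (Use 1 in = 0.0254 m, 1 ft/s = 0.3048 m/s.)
Convert to SI: v₀ = 8.001 m/s, h = 5.99948 m
½mv₀² + mgh = ½mv² ⇒ v = √(v₀² + 2gh) = √(8.001² + 2·7.5·5.99948) = 12.41 m/s = 40.72 ft/s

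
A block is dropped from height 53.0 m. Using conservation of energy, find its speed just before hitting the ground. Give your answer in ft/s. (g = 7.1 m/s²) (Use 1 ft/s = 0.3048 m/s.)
mgh = ½mv² ⇒ v = √(2gh) = √(2·7.1·53.0) = 27.4336 m/s = 90.01 ft/s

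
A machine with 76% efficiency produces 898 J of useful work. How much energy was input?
W_in = W_out/η = 898/0.76 = 1182 J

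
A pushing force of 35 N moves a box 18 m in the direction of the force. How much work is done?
W = F·d = (35)(18) = 630.0 J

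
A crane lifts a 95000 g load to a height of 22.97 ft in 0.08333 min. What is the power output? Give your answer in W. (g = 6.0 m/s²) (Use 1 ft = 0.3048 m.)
Convert to SI: m = 95.0 kg, h = 7.00126 m, t = 4.9998 s
P = mgh/t = (95.0)(6.0)(7.00126)/4.9998 = 798.2 W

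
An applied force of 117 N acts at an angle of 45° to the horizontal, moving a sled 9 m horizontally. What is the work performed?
W = F·d·cosθ = (117)(9)cos(45°) = 744.6 J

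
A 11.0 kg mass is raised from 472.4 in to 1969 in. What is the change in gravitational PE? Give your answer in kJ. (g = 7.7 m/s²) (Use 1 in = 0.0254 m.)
Convert to SI: m = 11.0 kg, Δh = 38.0136 m
ΔPE = mgΔh = (11.0)(7.7)(38.0136) = 3219.76 J = 3.22 kJ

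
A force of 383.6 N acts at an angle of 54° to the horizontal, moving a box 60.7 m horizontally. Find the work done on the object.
W = F·d·cosθ = (383.6)(60.7)cos(54°) = 13690 J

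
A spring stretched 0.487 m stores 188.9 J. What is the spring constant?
k = 2·PE/x² = 2·188.9/(0.487)² = 1593 N/m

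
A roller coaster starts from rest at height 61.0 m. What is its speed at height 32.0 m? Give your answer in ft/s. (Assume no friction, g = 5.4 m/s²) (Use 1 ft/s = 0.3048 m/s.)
mgh₁ = mgh₂ + ½mv² ⇒ v = √(2g(h₁−h₂)) = √(2·5.4·29.0) = 17.6975 m/s = 58.06 ft/s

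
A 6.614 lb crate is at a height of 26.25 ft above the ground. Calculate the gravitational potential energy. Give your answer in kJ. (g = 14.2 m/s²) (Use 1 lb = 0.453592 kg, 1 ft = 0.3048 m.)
Convert to SI: m = 3.00006 kg, h = 8.001 m
PE = mgh = (3.00006)(14.2)(8.001) = 340.849 J = 0.3408 kJ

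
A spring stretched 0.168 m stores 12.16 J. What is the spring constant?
k = 2·PE/x² = 2·12.16/(0.168)² = 861.7 N/m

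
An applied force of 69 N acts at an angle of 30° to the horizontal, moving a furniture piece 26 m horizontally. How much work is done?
W = F·d·cosθ = (69)(26)cos(30°) = 1554 J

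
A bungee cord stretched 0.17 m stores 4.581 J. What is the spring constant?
k = 2·PE/x² = 2·4.581/(0.17)² = 317.0 N/m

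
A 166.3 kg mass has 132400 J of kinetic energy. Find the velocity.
v = √(2·KE/m) = √(2·132400/166.3) = 39.9 m/s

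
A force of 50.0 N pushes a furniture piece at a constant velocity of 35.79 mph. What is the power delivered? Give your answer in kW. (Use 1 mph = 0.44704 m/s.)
Convert to SI: F = 50.0 N, v = 15.9996 m/s
P = Fv = (50.0)(15.9996) = 799.978 W = 0.8 kW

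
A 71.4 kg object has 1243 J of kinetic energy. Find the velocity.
v = √(2·KE/m) = √(2·1243/71.4) = 5.901 m/s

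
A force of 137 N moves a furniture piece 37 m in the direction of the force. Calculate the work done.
W = F·d = (137)(37) = 5069 J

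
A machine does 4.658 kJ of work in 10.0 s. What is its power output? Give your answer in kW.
Convert to SI: W = 4658.0 J, t = 10.0 s
P = W/t = 4658.0/10.0 = 465.8 W = 0.4658 kW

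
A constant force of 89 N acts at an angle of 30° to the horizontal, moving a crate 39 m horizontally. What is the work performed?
W = F·d·cosθ = (89)(39)cos(30°) = 3006 J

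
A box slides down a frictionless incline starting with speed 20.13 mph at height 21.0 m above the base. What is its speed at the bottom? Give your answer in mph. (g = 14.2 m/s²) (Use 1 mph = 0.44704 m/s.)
Convert to SI: v₀ = 8.99892 m/s, h = 21.0 m
½mv₀² + mgh = ½mv² ⇒ v = √(v₀² + 2gh) = √(8.99892² + 2·14.2·21.0) = 26.0265 m/s = 58.22 mph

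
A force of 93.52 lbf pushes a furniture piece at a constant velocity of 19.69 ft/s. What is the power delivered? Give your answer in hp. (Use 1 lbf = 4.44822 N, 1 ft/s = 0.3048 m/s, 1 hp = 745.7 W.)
Convert to SI: F = 415.998 N, v = 6.00151 m/s
P = Fv = (415.998)(6.00151) = 2496.61 W = 3.348 hp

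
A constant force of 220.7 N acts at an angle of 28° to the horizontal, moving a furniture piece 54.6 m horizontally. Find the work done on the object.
W = F·d·cosθ = (220.7)(54.6)cos(28°) = 10640 J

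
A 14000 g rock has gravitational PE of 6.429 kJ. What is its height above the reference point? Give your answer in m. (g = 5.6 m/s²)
Convert to SI: m = 14.0 kg, PE = 6429.0 J
h = PE/(mg) = 6429.0/(14.0·5.6) = 82.0 m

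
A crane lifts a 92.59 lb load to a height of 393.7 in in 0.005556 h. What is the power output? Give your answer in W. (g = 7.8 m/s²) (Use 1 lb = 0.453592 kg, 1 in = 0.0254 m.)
Convert to SI: m = 41.9981 kg, h = 9.99998 m, t = 20.0016 s
P = mgh/t = (41.9981)(7.8)(9.99998)/20.0016 = 163.8 W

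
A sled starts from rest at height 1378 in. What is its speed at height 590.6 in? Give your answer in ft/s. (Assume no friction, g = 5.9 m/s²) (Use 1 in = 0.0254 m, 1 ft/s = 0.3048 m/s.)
Convert to SI: h₁−h₂ = 20.0 m
mgh₁ = mgh₂ + ½mv² ⇒ v = √(2g(h₁−h₂)) = √(2·5.9·20.0) = 15.3623 m/s = 50.4 ft/s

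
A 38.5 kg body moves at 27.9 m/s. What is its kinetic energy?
KE = ½mv² = ½(38.5)(27.9)² = 14980 J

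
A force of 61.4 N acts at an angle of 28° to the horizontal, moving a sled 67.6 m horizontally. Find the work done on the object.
W = F·d·cosθ = (61.4)(67.6)cos(28°) = 3665 J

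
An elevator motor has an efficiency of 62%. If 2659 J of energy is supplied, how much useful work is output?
W_out = η·W_in = 0.62·2659 = 1648.58 J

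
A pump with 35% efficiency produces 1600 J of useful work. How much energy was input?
W_in = W_out/η = 1600/0.35 = 4571 J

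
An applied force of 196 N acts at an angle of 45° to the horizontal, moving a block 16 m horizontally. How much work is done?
W = F·d·cosθ = (196)(16)cos(45°) = 2217 J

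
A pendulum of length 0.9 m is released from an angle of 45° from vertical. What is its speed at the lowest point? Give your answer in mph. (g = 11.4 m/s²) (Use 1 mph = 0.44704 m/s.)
h = L(1 − cosθ) = 0.9(1 − cos45°) = 0.263604 m
v = √(2gh) = √(2·11.4·0.263604) = 2.45156 m/s = 5.484 mph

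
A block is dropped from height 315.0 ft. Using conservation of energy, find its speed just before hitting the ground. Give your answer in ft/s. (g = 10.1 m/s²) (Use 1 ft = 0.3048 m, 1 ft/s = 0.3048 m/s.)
Convert to SI: h = 96.012 m
mgh = ½mv² ⇒ v = √(2gh) = √(2·10.1·96.012) = 44.0391 m/s = 144.5 ft/s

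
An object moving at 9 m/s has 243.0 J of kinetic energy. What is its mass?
m = 2·KE/v² = 2·243.0/(9)² = 6.0 kg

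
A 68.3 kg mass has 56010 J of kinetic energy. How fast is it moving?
v = √(2·KE/m) = √(2·56010/68.3) = 40.5 m/s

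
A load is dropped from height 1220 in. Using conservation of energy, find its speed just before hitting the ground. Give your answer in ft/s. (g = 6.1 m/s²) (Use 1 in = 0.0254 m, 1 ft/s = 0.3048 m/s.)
Convert to SI: h = 30.988 m
mgh = ½mv² ⇒ v = √(2gh) = √(2·6.1·30.988) = 19.4436 m/s = 63.79 ft/s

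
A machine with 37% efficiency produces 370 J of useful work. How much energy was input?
W_in = W_out/η = 370/0.37 = 1000 J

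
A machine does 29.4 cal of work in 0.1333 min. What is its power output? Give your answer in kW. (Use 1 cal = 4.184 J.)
Convert to SI: W = 123.01 J, t = 7.998 s
P = W/t = 123.01/7.998 = 15.38 W = 0.01538 kW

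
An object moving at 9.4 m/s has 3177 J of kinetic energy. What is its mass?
m = 2·KE/v² = 2·3177/(9.4)² = 71.91 kg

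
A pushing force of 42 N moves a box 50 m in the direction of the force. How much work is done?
W = F·d = (42)(50) = 2100 J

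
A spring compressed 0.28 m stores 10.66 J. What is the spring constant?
k = 2·PE/x² = 2·10.66/(0.28)² = 271.9 N/m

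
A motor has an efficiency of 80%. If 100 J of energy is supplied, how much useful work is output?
W_out = η·W_in = 0.8·100 = 80.0 J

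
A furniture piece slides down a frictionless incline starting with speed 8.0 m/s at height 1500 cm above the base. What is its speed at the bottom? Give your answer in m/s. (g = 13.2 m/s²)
Convert to SI: v₀ = 8.0 m/s, h = 15.0 m
½mv₀² + mgh = ½mv² ⇒ v = √(v₀² + 2gh) = √(8.0² + 2·13.2·15.0) = 21.45 m/s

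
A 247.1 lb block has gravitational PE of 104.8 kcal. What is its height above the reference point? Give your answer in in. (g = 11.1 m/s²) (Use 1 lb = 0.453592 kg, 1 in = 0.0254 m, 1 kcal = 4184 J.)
Convert to SI: m = 112.083 kg, PE = 438483 J
h = PE/(mg) = 438483/(112.083·11.1) = 352.445 m = 13880 in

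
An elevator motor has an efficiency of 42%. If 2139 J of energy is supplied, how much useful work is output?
W_out = η·W_in = 0.42·2139 = 898.38 J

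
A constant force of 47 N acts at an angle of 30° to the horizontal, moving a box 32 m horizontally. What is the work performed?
W = F·d·cosθ = (47)(32)cos(30°) = 1303 J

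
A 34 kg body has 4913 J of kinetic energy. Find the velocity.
v = √(2·KE/m) = √(2·4913/34) = 17.0 m/s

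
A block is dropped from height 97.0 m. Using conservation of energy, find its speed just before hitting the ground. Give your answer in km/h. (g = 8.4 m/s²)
mgh = ½mv² ⇒ v = √(2gh) = √(2·8.4·97.0) = 40.3683 m/s = 145.3 km/h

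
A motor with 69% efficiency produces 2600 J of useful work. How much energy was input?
W_in = W_out/η = 2600/0.69 = 3768 J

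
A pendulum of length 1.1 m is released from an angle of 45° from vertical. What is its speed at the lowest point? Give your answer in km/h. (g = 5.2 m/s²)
h = L(1 − cosθ) = 1.1(1 − cos45°) = 0.322183 m
v = √(2gh) = √(2·5.2·0.322183) = 1.83049 m/s = 6.59 km/h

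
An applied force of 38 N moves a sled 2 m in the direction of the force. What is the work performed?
W = F·d = (38)(2) = 76.0 J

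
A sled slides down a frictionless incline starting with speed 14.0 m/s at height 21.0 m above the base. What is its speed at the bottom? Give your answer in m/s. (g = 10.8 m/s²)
½mv₀² + mgh = ½mv² ⇒ v = √(v₀² + 2gh) = √(14.0² + 2·10.8·21.0) = 25.49 m/s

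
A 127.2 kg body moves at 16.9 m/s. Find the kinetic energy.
KE = ½mv² = ½(127.2)(16.9)² = 18160 J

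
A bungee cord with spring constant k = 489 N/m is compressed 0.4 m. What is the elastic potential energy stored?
PE = ½kx² = ½(489)(0.4)² = 39.12 J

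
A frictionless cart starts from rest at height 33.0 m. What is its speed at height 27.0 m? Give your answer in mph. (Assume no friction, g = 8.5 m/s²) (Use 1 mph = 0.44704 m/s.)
mgh₁ = mgh₂ + ½mv² ⇒ v = √(2g(h₁−h₂)) = √(2·8.5·6.0) = 10.0995 m/s = 22.59 mph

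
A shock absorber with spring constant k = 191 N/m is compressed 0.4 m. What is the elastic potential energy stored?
PE = ½kx² = ½(191)(0.4)² = 15.28 J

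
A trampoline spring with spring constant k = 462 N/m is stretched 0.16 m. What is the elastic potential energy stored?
PE = ½kx² = ½(462)(0.16)² = 5.914 J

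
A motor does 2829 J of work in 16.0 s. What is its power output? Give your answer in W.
P = W/t = 2829.0/16.0 = 176.8 W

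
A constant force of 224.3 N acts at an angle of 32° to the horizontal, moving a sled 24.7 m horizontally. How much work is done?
W = F·d·cosθ = (224.3)(24.7)cos(32°) = 4698 J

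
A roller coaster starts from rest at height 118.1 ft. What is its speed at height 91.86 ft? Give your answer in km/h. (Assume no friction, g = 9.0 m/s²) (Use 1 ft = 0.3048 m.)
Convert to SI: h₁−h₂ = 7.99795 m
mgh₁ = mgh₂ + ½mv² ⇒ v = √(2g(h₁−h₂)) = √(2·9.0·7.99795) = 11.9985 m/s = 43.19 km/h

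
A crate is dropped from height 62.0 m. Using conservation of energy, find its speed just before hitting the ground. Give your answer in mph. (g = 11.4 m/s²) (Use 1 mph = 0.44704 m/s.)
mgh = ½mv² ⇒ v = √(2gh) = √(2·11.4·62.0) = 37.5979 m/s = 84.1 mph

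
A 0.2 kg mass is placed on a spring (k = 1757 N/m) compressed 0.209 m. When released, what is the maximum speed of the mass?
½kx² = ½mv² ⇒ v = x√(k/m) = (0.209)√(1757/0.2) = 19.59 m/s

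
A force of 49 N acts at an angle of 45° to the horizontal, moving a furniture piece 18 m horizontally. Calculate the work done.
W = F·d·cosθ = (49)(18)cos(45°) = 623.7 J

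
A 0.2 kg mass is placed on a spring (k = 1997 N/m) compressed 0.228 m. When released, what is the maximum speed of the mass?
½kx² = ½mv² ⇒ v = x√(k/m) = (0.228)√(1997/0.2) = 22.78 m/s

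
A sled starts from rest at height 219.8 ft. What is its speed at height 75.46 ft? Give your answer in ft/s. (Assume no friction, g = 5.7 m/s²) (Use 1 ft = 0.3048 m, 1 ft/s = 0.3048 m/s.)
Convert to SI: h₁−h₂ = 43.9948 m
mgh₁ = mgh₂ + ½mv² ⇒ v = √(2g(h₁−h₂)) = √(2·5.7·43.9948) = 22.3951 m/s = 73.47 ft/s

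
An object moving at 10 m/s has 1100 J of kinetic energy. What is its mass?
m = 2·KE/v² = 2·1100/(10)² = 22.0 kg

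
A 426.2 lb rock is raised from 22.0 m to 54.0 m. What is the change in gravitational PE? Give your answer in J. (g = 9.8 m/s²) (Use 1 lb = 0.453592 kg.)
Convert to SI: m = 193.321 kg, Δh = 32.0 m
ΔPE = mgΔh = (193.321)(9.8)(32.0) = 60630 J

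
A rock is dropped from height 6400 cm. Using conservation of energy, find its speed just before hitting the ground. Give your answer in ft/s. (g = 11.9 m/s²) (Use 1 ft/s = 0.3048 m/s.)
Convert to SI: h = 64.0 m
mgh = ½mv² ⇒ v = √(2gh) = √(2·11.9·64.0) = 39.0282 m/s = 128.0 ft/s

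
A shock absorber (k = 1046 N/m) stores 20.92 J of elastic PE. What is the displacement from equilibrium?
x = √(2·PE/k) = √(2·20.92/1046) = 0.2 m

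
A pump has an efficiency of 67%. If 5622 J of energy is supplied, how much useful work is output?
W_out = η·W_in = 0.67·5622 = 3766.74 J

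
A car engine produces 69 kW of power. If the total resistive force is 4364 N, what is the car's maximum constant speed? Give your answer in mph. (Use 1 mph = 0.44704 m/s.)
P = Fv ⇒ v = P/F = 69000 W/4364.0 N = 15.8112 m/s = 35.37 mph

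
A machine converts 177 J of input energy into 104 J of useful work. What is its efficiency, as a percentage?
η = W_out/W_in = 104/177 = 58.76%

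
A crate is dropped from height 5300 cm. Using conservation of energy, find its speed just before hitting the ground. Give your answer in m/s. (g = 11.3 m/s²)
Convert to SI: h = 53.0 m
mgh = ½mv² ⇒ v = √(2gh) = √(2·11.3·53.0) = 34.61 m/s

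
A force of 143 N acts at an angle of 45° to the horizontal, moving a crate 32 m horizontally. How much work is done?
W = F·d·cosθ = (143)(32)cos(45°) = 3236 J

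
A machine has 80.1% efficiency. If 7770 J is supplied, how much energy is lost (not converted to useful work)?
W_lost = W_in(1 − η) = 7770·(1 − 0.801) = 1546 J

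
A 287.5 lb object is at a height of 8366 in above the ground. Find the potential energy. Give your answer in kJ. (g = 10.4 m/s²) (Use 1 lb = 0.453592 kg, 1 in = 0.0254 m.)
Convert to SI: m = 130.408 kg, h = 212.496 m
PE = mgh = (130.408)(10.4)(212.496) = 288196 J = 288.2 kJ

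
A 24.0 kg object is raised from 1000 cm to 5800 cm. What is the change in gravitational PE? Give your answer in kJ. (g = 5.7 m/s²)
Convert to SI: m = 24.0 kg, Δh = 48.0 m
ΔPE = mgΔh = (24.0)(5.7)(48.0) = 6566.4 J = 6.566 kJ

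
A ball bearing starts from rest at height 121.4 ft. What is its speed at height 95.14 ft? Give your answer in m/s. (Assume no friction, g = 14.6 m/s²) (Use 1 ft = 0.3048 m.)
Convert to SI: h₁−h₂ = 8.00405 m
mgh₁ = mgh₂ + ½mv² ⇒ v = √(2g(h₁−h₂)) = √(2·14.6·8.00405) = 15.29 m/s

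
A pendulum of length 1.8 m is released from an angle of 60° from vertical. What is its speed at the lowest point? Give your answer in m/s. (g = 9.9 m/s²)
h = L(1 − cosθ) = 1.8(1 − cos60°) = 0.9 m
v = √(2gh) = √(2·9.9·0.9) = 4.221 m/s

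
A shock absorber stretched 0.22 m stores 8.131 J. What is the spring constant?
k = 2·PE/x² = 2·8.131/(0.22)² = 336.0 N/m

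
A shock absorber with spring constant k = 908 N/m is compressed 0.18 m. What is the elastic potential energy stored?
PE = ½kx² = ½(908)(0.18)² = 14.71 J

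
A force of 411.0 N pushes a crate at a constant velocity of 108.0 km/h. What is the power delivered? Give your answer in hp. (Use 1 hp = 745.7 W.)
Convert to SI: F = 411.0 N, v = 30.0 m/s
P = Fv = (411.0)(30.0) = 12330.0 W = 16.53 hp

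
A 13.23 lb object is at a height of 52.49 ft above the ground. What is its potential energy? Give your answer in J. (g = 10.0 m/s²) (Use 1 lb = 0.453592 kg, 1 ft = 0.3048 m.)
Convert to SI: m = 6.00102 kg, h = 15.999 m
PE = mgh = (6.00102)(10.0)(15.999) = 960.1 J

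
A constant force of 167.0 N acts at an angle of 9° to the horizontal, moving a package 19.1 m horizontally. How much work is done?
W = F·d·cosθ = (167.0)(19.1)cos(9°) = 3150 J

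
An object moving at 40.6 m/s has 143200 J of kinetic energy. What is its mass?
m = 2·KE/v² = 2·143200/(40.6)² = 173.7 kg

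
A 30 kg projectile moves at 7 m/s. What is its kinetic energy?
KE = ½mv² = ½(30)(7)² = 735.0 J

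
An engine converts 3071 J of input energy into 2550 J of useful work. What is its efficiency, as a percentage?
η = W_out/W_in = 2550/3071 = 83.03%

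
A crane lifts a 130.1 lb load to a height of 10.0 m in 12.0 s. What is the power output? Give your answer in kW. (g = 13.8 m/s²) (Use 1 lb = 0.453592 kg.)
Convert to SI: m = 59.0123 kg, h = 10.0 m, t = 12.0 s
P = mgh/t = (59.0123)(13.8)(10.0)/12.0 = 678.642 W = 0.6786 kW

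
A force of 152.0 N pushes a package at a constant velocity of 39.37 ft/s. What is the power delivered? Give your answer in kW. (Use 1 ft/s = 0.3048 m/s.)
Convert to SI: F = 152.0 N, v = 12.0 m/s
P = Fv = (152.0)(12.0) = 1824.0 W = 1.824 kW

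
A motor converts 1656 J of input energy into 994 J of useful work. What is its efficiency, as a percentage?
η = W_out/W_in = 994/1656 = 60.02%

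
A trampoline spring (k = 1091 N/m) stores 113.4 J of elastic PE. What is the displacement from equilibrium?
x = √(2·PE/k) = √(2·113.4/1091) = 0.4559 m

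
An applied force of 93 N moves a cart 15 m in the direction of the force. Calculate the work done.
W = F·d = (93)(15) = 1395 J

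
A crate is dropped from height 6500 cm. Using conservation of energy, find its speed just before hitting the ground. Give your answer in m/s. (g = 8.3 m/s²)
Convert to SI: h = 65.0 m
mgh = ½mv² ⇒ v = √(2gh) = √(2·8.3·65.0) = 32.85 m/s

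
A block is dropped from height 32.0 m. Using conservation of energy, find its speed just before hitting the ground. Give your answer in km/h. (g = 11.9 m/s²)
mgh = ½mv² ⇒ v = √(2gh) = √(2·11.9·32.0) = 27.5971 m/s = 99.35 km/h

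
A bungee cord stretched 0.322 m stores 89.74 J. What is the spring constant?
k = 2·PE/x² = 2·89.74/(0.322)² = 1731 N/m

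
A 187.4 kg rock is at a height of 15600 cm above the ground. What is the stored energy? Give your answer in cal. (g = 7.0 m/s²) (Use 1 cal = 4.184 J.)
Convert to SI: m = 187.4 kg, h = 156.0 m
PE = mgh = (187.4)(7.0)(156.0) = 204641 J = 48910 cal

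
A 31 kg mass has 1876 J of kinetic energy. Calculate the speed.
v = √(2·KE/m) = √(2·1876/31) = 11.0 m/s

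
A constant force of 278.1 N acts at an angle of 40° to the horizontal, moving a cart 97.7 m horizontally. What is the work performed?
W = F·d·cosθ = (278.1)(97.7)cos(40°) = 20810 J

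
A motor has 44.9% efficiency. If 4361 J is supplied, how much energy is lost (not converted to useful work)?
W_lost = W_in(1 − η) = 4361·(1 − 0.449) = 2403 J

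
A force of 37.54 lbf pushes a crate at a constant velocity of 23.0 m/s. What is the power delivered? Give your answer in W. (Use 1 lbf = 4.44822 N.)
Convert to SI: F = 166.986 N, v = 23.0 m/s
P = Fv = (166.986)(23.0) = 3841 W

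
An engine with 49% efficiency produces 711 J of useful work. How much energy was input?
W_in = W_out/η = 711/0.49 = 1451 J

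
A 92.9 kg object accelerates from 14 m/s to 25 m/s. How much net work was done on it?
W = ΔKE = ½m(v₂² − v₁²) = ½(92.9)(25² − 14²) = 19927.05 J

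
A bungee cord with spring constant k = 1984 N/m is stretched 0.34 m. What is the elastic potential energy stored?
PE = ½kx² = ½(1984)(0.34)² = 114.7 J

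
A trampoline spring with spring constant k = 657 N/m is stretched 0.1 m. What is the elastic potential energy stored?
PE = ½kx² = ½(657)(0.1)² = 3.285 J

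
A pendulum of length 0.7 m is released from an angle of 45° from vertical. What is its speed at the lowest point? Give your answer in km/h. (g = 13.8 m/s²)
h = L(1 − cosθ) = 0.7(1 − cos45°) = 0.205025 m
v = √(2gh) = √(2·13.8·0.205025) = 2.3788 m/s = 8.564 km/h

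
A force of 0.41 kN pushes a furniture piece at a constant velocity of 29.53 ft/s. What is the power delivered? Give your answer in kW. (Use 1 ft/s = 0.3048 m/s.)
Convert to SI: F = 410.0 N, v = 9.00074 m/s
P = Fv = (410.0)(9.00074) = 3690.31 W = 3.69 kW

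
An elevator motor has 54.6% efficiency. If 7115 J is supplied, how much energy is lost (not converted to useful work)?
W_lost = W_in(1 − η) = 7115·(1 − 0.546) = 3230 J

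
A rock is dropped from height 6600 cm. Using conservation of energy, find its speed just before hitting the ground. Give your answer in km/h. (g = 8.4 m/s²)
Convert to SI: h = 66.0 m
mgh = ½mv² ⇒ v = √(2gh) = √(2·8.4·66.0) = 33.2986 m/s = 119.9 km/h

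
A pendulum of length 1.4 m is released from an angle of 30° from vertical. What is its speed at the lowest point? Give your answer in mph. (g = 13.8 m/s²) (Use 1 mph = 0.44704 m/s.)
h = L(1 − cosθ) = 1.4(1 − cos30°) = 0.187564 m
v = √(2gh) = √(2·13.8·0.187564) = 2.27525 m/s = 5.09 mph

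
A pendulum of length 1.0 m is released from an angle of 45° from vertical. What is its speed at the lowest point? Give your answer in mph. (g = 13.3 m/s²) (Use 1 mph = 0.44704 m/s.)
h = L(1 − cosθ) = 1.0(1 − cos45°) = 0.292893 m
v = √(2gh) = √(2·13.3·0.292893) = 2.79123 m/s = 6.244 mph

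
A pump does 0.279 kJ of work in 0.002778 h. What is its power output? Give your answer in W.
Convert to SI: W = 279.0 J, t = 10.0008 s
P = W/t = 279.0/10.0008 = 27.9 W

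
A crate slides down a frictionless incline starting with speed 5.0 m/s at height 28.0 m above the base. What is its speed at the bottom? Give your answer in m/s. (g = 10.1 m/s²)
½mv₀² + mgh = ½mv² ⇒ v = √(v₀² + 2gh) = √(5.0² + 2·10.1·28.0) = 24.3 m/s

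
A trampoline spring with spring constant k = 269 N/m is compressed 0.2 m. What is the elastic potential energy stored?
PE = ½kx² = ½(269)(0.2)² = 5.38 J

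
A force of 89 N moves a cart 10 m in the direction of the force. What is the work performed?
W = F·d = (89)(10) = 890.0 J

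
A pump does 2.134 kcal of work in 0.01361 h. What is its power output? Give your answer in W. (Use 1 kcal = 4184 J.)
Convert to SI: W = 8928.66 J, t = 48.996 s
P = W/t = 8928.66/48.996 = 182.2 W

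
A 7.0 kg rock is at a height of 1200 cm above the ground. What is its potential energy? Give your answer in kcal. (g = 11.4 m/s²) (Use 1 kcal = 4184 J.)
Convert to SI: m = 7.0 kg, h = 12.0 m
PE = mgh = (7.0)(11.4)(12.0) = 957.6 J = 0.2289 kcal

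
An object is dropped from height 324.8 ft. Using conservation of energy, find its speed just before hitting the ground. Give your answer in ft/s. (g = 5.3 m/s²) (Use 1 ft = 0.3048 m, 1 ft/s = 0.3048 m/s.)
Convert to SI: h = 98.999 m
mgh = ½mv² ⇒ v = √(2gh) = √(2·5.3·98.999) = 32.3943 m/s = 106.3 ft/s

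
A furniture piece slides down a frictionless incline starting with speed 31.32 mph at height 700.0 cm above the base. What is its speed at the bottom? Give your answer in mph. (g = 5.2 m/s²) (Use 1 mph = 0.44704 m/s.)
Convert to SI: v₀ = 14.0013 m/s, h = 7.0 m
½mv₀² + mgh = ½mv² ⇒ v = √(v₀² + 2gh) = √(14.0013² + 2·5.2·7.0) = 16.3962 m/s = 36.68 mph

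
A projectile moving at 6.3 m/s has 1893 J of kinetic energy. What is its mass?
m = 2·KE/v² = 2·1893/(6.3)² = 95.39 kg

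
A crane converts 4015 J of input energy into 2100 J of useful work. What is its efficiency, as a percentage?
η = W_out/W_in = 2100/4015 = 52.3%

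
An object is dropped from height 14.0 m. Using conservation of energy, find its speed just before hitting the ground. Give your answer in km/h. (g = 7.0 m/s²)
mgh = ½mv² ⇒ v = √(2gh) = √(2·7.0·14.0) = 14.0 m/s = 50.4 km/h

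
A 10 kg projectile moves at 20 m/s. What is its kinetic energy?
KE = ½mv² = ½(10)(20)² = 2000.0 J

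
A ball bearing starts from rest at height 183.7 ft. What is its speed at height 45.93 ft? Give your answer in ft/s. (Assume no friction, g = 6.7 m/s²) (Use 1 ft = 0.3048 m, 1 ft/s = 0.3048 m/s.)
Convert to SI: h₁−h₂ = 41.9923 m
mgh₁ = mgh₂ + ½mv² ⇒ v = √(2g(h₁−h₂)) = √(2·6.7·41.9923) = 23.7212 m/s = 77.83 ft/s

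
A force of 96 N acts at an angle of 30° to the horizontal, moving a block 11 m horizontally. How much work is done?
W = F·d·cosθ = (96)(11)cos(30°) = 914.5 J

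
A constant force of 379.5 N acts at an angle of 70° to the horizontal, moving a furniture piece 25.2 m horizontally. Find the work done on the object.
W = F·d·cosθ = (379.5)(25.2)cos(70°) = 3271 J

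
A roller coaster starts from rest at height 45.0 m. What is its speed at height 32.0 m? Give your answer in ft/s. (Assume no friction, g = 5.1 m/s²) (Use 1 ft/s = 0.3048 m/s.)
mgh₁ = mgh₂ + ½mv² ⇒ v = √(2g(h₁−h₂)) = √(2·5.1·13.0) = 11.5152 m/s = 37.78 ft/s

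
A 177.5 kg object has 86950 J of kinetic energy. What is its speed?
v = √(2·KE/m) = √(2·86950/177.5) = 31.3 m/s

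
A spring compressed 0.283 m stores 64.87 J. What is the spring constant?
k = 2·PE/x² = 2·64.87/(0.283)² = 1620 N/m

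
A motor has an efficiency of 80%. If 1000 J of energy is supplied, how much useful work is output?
W_out = η·W_in = 0.8·1000 = 800.0 J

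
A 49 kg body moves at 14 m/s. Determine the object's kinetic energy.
KE = ½mv² = ½(49)(14)² = 4802.0 J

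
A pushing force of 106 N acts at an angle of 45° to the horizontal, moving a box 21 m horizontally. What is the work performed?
W = F·d·cosθ = (106)(21)cos(45°) = 1574 J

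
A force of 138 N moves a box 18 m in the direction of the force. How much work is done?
W = F·d = (138)(18) = 2484 J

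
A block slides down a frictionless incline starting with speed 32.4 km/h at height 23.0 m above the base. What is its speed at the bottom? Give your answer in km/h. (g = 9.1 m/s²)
Convert to SI: v₀ = 9.0 m/s, h = 23.0 m
½mv₀² + mgh = ½mv² ⇒ v = √(v₀² + 2gh) = √(9.0² + 2·9.1·23.0) = 22.3517 m/s = 80.47 km/h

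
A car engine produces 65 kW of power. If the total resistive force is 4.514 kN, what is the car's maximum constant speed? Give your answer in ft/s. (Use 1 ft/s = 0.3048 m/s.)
Convert to SI: F = 4514.0 N
P = Fv ⇒ v = P/F = 65000 W/4514.0 N = 14.3996 m/s = 47.24 ft/s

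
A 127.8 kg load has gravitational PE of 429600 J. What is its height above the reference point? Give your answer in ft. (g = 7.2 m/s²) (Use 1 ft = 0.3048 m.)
h = PE/(mg) = 429600/(127.8·7.2) = 466.875 m = 1532 ft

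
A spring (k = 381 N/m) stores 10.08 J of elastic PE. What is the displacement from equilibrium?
x = √(2·PE/k) = √(2·10.08/381) = 0.23 m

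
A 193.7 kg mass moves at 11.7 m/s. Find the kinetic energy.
KE = ½mv² = ½(193.7)(11.7)² = 13260 J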